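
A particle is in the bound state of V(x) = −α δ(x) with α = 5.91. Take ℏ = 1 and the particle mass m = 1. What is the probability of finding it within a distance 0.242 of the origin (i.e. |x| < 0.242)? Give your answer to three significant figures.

The normalised bound state is ψ = √κ e^{−κ|x|} with κ = mα/ℏ² = 5.910.
P(|x| < d) = ∫_{−d}^{d} κ e^{−2κ|x|} dx = 1 − e^{−2κd} = 1 − e^{−2.860} = 0.9428.

P = 0.943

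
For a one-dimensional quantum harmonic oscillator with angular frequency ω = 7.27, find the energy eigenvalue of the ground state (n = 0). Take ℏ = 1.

E = 3.64

Using E_n = (n + ½)ℏω: E_0 = 0.5 × 7.27 = 3.635.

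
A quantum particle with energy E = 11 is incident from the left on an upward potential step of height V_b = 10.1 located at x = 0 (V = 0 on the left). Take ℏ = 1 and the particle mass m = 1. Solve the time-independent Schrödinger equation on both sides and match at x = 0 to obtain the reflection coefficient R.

On each side the TISE gives plane waves with k = √(2m(E − V))/ℏ: k₁ = √(2·1·11) = 4.690, k₂ = √(2·1·0.9) = 1.342.
Matching ψ and ψ′ at x = 0 gives r = (k₁ − k₂)/(k₁ + k₂), so R = r² = 0.3082 and T = 1 − R = 0.6918.

R = 0.308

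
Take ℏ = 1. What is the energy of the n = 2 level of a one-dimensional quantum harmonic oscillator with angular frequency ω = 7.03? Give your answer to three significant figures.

E = 17.6

The oscillator eigenvalues are E_n = ℏω(n + ½), so E_2 = 7.03 × 2.5 = 17.58.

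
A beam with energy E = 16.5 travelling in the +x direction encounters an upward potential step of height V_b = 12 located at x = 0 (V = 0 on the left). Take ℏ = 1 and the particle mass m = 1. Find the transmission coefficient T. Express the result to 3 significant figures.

The wavenumbers are k₁ = √(2mE)/ℏ = 5.745 on the left and k₂ = √(2m(E − V_b))/ℏ = 3.000 on the right.
Continuity of ψ and ψ′ at the step yields the reflection amplitude r = (k₁ − k₂)/(k₁ + k₂) = 0.3139; thus R = |r|² = 0.09851, T = 0.9015.

T = 0.901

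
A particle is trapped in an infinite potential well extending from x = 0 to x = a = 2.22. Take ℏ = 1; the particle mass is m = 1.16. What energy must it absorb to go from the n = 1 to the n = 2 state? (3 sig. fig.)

E_n = n²π²ℏ²/(2ma²), so ΔE = (2² − 1²) π²ℏ²/(2ma²).
ΔE = 3 × π² / (2 × 1.16 × 2.22²) = 2.590.

ΔE = 2.59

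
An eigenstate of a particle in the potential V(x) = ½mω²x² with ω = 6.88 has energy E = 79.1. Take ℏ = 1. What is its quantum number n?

E_n = ℏω(n + ½) ⇒ n = E/(ℏω) − ½ = 79.1/6.88 − 0.5 = 10.997 → n = 11.

n = 11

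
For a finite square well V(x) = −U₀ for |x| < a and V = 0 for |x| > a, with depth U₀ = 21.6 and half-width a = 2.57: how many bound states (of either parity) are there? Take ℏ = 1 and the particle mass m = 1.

The dimensionless depth is z₀ = a√(2mU₀)/ℏ = 2.57 × √(43.20) = 16.89.
The even/odd transcendental equations gain one root per π/2 in z₀, giving N = 1 + ⌊2z₀/π⌋ = 1 + ⌊10.75⌋ = 11.

N = 11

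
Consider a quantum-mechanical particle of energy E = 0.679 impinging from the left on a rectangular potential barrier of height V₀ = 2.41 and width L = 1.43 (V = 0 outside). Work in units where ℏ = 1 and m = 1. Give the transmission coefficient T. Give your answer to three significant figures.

E < V₀: inside the barrier ψ ∝ e^{±κx} with κ = √(2m(V₀ − E))/ℏ = 1.861.
κL = 2.661, sinh(κL) = 7.118.
Matching ψ, ψ′ at both faces gives T = [1 + V₀² sinh²(κL) / (4E(V₀ − E))]⁻¹ = 1/63.60 = 0.0157.

T = 0.0157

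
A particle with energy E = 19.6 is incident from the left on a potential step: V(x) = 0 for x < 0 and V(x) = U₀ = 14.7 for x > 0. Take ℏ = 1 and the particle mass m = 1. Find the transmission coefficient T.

On each side the TISE gives plane waves with k = √(2m(E − V))/ℏ: k₁ = √(2·1·19.6) = 6.261, k₂ = √(2·1·4.9) = 3.130.
Matching ψ and ψ′ at x = 0 gives r = (k₁ − k₂)/(k₁ + k₂), so R = r² = 0.1111 and T = 1 − R = 0.8889.

T = 0.889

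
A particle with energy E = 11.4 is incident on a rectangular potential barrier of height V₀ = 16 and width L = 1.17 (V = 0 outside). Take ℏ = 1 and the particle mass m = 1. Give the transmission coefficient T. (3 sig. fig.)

T = 0.00271

Since E < V₀ the interior solution is evanescent with decay constant κ = √(2m(V₀ − E))/ℏ = 3.033.
κL = 3.549, sinh(κL) = 17.37.
The exact tunnelling result is T⁻¹ = 1 + V₀² sinh²(κL) / [4E(V₀ − E)] = 369.3, so T = 0.00271.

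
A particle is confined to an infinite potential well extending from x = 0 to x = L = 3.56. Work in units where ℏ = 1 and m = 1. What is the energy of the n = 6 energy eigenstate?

Requiring ψ(0) = ψ(L) = 0 quantises k = nπ/L, hence E_n = ℏ²k²/2m = n²π²ℏ²/(2mL²).
E_6 = 6² × π² / (2 × 1 × 3.56²) = 14.02.

E = 14.0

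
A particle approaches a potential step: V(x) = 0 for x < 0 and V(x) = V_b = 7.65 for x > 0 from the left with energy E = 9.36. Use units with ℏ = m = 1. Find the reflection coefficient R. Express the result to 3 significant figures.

R = 0.161

On each side the TISE gives plane waves with k = √(2m(E − V))/ℏ: k₁ = √(2·1·9.36) = 4.327, k₂ = √(2·1·1.71) = 1.849.
Continuity of ψ and ψ′ at the step yields the reflection amplitude r = (k₁ − k₂)/(k₁ + k₂) = 0.4011; thus R = |r|² = 0.1609, T = 0.8391.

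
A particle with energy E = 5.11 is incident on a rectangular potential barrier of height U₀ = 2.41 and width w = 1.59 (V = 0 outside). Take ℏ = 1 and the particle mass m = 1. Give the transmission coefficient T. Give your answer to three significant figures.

E > U₀: inside the barrier k₂ = √(2m(E − U₀))/ℏ = 2.324, k₂w = 3.695.
T = [1 + U₀² sin²(k₂w) / (4E(E − U₀))]⁻¹ = 1/1.029 = 0.972.

T = 0.972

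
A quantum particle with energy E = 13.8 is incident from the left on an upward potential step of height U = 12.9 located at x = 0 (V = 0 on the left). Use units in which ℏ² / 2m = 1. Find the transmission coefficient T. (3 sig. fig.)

T = 0.648

On each side the TISE gives plane waves with k = √(2m(E − V))/ℏ: k₁ = √(2·½·13.8) = 3.715, k₂ = √(2·½·0.9) = 0.9487.
Matching ψ and ψ′ at x = 0 gives r = (k₁ − k₂)/(k₁ + k₂), so R = r² = 0.3518 and T = 1 − R = 0.6482.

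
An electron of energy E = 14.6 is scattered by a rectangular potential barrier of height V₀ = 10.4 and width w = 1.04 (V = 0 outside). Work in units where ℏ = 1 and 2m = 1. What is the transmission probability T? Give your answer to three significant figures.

E > V₀: inside the barrier k₂ = √(2m(E − V₀))/ℏ = 2.049, k₂w = 2.131.
Matching at both interfaces gives T⁻¹ = 1 + V₀² sin²(k₂w) / [4E(E − V₀)] = 1.316, hence T = 0.760.

T = 0.760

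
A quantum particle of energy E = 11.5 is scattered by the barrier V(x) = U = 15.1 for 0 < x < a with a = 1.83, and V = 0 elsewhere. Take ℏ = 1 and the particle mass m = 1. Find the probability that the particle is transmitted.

E < U: inside the barrier ψ ∝ e^{±κx} with κ = √(2m(U − E))/ℏ = 2.683.
κa = 4.910, sinh(κa) = 67.84.
The exact tunnelling result is T⁻¹ = 1 + U² sinh²(κa) / [4E(U − E)] = 6338, so T = 0.000158.

T = 0.000158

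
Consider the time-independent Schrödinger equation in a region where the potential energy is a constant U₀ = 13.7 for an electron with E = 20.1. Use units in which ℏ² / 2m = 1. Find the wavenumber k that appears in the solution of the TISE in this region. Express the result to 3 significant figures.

With E > U₀ the solution is oscillatory, ψ ∝ e^{±ikx} with k = √(2m(E − U₀))/ℏ.
k = √(2 × 0.5 × 6.4) = 2.530.

k = 2.53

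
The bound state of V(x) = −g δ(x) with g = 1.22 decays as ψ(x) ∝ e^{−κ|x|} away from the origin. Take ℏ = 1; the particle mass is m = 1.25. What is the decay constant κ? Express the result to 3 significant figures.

Integrating the TISE across x = 0 gives the cusp condition ψ'(0⁺) − ψ'(0⁻) = −(2mg/ℏ²)ψ(0).
With ψ ∝ e^{−κ|x|} this yields −2κ = −2mg/ℏ², so κ = mg/ℏ² = 1.525.

κ = 1.53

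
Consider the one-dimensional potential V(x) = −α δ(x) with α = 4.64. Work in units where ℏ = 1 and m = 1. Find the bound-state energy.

For x ≠ 0 the bound state is ψ ∝ e^{−κ|x|}; integrating the TISE across the delta gives the cusp condition 2κ = 2mα/ℏ², so κ = 4.640.
Then E = −ℏ²κ²/(2m) = −mα²/(2ℏ²) = -10.76.

E = -10.8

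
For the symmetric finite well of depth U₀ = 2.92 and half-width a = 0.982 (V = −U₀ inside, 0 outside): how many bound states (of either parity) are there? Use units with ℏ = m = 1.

Define the well-strength parameter z₀ = (a/ℏ)√(2mU₀) = 0.982 × √(2·1·2.92) = 2.373.
The even/odd transcendental equations gain one root per π/2 in z₀, giving N = 1 + ⌊2z₀/π⌋ = 1 + ⌊1.511⌋ = 2.

N = 2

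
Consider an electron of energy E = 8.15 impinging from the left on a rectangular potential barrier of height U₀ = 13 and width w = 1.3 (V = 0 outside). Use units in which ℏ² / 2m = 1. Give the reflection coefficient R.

E < U₀: inside the barrier ψ ∝ e^{±κx} with κ = √(2m(U₀ − E))/ℏ = 2.202.
κw = 2.863, sinh(κw) = 8.728.
The exact tunnelling result is T⁻¹ = 1 + U₀² sinh²(κw) / [4E(U₀ − E)] = 82.43, so T = 0.0121.
R = 1 − T = 0.988.

R = 0.988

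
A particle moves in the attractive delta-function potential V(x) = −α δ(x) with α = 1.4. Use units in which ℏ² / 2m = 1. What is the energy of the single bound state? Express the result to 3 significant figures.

E = -0.490

For x ≠ 0 the bound state is ψ ∝ e^{−κ|x|}; integrating the TISE across the delta gives the cusp condition 2κ = 2mα/ℏ², so κ = 0.7000.
Then E = −ℏ²κ²/(2m) = −mα²/(2ℏ²) = -0.4900.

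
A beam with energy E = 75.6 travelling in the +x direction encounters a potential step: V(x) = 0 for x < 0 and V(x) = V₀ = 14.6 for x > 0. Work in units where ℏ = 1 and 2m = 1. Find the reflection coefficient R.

The wavenumbers are k₁ = √(2mE)/ℏ = 8.695 on the left and k₂ = √(2m(E − V₀))/ℏ = 7.810 on the right.
Matching ψ and ψ′ at x = 0 gives r = (k₁ − k₂)/(k₁ + k₂), so R = r² = 0.002872 and T = 1 − R = 0.9971.

R = 0.00287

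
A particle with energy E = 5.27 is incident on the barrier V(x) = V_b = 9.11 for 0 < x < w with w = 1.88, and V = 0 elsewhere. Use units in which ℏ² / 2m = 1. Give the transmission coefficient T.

T = 0.00246

Since E < V_b the interior solution is evanescent with decay constant κ = √(2m(V_b − E))/ℏ = 1.960.
κw = 3.684, sinh(κw) = 19.89.
The exact tunnelling result is T⁻¹ = 1 + V_b² sinh²(κw) / [4E(V_b − E)] = 406.6, so T = 0.00246.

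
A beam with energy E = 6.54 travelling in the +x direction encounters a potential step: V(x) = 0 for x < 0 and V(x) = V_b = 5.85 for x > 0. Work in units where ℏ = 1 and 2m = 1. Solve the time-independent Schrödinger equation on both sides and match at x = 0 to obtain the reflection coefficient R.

The wavenumbers are k₁ = √(2mE)/ℏ = 2.557 on the left and k₂ = √(2m(E − V_b))/ℏ = 0.8307 on the right.
Continuity of ψ and ψ′ at the step yields the reflection amplitude r = (k₁ − k₂)/(k₁ + k₂) = 0.5096; thus R = |r|² = 0.2597, T = 0.7403.

R = 0.260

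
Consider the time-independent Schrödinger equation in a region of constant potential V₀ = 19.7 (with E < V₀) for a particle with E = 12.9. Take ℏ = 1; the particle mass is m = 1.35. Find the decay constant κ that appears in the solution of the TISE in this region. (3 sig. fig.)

κ = 4.28

Since E < V₀ the TISE in this region is ψ'' = κ²ψ with κ = √(2m(V₀ − E))/ℏ.
κ = √(2 × 1.35 × 6.8) = 4.285.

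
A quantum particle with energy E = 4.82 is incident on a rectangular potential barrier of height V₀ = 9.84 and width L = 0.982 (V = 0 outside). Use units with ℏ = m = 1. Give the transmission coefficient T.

T = 0.00790

Since E < V₀ the interior solution is evanescent with decay constant κ = √(2m(V₀ − E))/ℏ = 3.169.
κL = 3.112, sinh(κL) = 11.21.
Matching ψ, ψ′ at both faces gives T = [1 + V₀² sinh²(κL) / (4E(V₀ − E))]⁻¹ = 1/126.6 = 0.00790.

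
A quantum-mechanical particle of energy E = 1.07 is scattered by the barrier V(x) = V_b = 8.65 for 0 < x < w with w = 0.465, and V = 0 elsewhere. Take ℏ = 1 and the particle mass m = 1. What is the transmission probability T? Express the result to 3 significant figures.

T = 0.0467

E < V_b: inside the barrier ψ ∝ e^{±κx} with κ = √(2m(V_b − E))/ℏ = 3.894.
κw = 1.811, sinh(κw) = 2.975.
Matching ψ, ψ′ at both faces gives T = [1 + V_b² sinh²(κw) / (4E(V_b − E))]⁻¹ = 1/21.41 = 0.0467.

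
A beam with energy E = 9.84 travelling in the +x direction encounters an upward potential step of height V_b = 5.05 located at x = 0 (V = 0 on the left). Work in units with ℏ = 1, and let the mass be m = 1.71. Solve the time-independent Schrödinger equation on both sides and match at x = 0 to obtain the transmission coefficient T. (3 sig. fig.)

T = 0.968

The wavenumbers are k₁ = √(2mE)/ℏ = 5.801 on the left and k₂ = √(2m(E − V_b))/ℏ = 4.047 on the right.
Continuity of ψ and ψ′ at the step yields the reflection amplitude r = (k₁ − k₂)/(k₁ + k₂) = 0.1781; thus R = |r|² = 0.03171, T = 0.9683.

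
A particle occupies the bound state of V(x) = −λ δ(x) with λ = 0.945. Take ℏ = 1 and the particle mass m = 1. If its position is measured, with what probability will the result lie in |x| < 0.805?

The normalised bound state is ψ = √κ e^{−κ|x|} with κ = mλ/ℏ² = 0.9450.
P(|x| < d) = ∫_{−d}^{d} κ e^{−2κ|x|} dx = 1 − e^{−2κd} = 1 − e^{−1.521} = 0.7816.

P = 0.782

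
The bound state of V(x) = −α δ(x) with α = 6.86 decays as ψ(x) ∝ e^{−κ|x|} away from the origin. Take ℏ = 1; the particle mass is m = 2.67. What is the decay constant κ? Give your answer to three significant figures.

Integrating the TISE across x = 0 gives the cusp condition ψ'(0⁺) − ψ'(0⁻) = −(2mα/ℏ²)ψ(0).
With ψ ∝ e^{−κ|x|} this yields −2κ = −2mα/ℏ², so κ = mα/ℏ² = 18.32.

κ = 18.3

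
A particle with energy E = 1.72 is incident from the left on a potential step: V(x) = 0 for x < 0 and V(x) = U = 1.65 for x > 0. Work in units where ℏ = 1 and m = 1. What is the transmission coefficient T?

The wavenumbers are k₁ = √(2mE)/ℏ = 1.855 on the left and k₂ = √(2m(E − U))/ℏ = 0.3742 on the right.
Matching ψ and ψ′ at x = 0 gives r = (k₁ − k₂)/(k₁ + k₂), so R = r² = 0.4412 and T = 1 − R = 0.5588.

T = 0.559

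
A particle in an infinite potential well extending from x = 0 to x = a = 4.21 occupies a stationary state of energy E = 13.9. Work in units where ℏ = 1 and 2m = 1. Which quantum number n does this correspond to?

n = 5

For an infinite well E_n = n²π²ℏ²/(2ma²), so n = (a/πℏ)√(2mE).
n = (4.21/π) × √(2 × 0.5 × 13.9) = 4.996 → n = 5.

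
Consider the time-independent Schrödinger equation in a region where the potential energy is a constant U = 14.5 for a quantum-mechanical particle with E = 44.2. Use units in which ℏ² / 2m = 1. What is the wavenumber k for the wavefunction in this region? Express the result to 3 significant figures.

k = 5.45

With E > U the solution is oscillatory, ψ ∝ e^{±ikx} with k = √(2m(E − U))/ℏ.
k = √(2 × 0.5 × 29.7) = 5.450.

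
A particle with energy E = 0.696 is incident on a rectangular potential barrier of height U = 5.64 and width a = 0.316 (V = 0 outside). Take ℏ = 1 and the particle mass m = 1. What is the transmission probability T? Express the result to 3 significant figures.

T = 0.242

E < U: inside the barrier ψ ∝ e^{±κx} with κ = √(2m(U − E))/ℏ = 3.145.
κa = 0.9937, sinh(κa) = 1.165.
The exact tunnelling result is T⁻¹ = 1 + U² sinh²(κa) / [4E(U − E)] = 4.139, so T = 0.242.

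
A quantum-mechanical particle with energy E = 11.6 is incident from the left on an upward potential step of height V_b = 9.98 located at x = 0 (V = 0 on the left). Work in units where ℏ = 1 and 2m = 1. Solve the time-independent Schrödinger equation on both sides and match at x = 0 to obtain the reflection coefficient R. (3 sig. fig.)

On each side the TISE gives plane waves with k = √(2m(E − V))/ℏ: k₁ = √(2·½·11.6) = 3.406, k₂ = √(2·½·1.62) = 1.273.
Continuity of ψ and ψ′ at the step yields the reflection amplitude r = (k₁ − k₂)/(k₁ + k₂) = 0.4559; thus R = |r|² = 0.2079, T = 0.7921.

R = 0.208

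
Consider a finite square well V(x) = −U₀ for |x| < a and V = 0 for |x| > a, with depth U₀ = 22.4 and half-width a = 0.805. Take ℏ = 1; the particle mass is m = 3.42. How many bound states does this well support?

The dimensionless depth is z₀ = a√(2mU₀)/ℏ = 0.805 × √(153.2) = 9.964.
A new bound state (alternating even/odd) appears each time z₀ passes a multiple of π/2, so N = ⌊2z₀/π⌋ + 1 = ⌊6.343⌋ + 1 = 7.

N = 7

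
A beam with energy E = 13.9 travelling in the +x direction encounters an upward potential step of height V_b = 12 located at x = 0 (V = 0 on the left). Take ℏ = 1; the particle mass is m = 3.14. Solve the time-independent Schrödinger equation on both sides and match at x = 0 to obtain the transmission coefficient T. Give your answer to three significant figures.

T = 0.788

On each side the TISE gives plane waves with k = √(2m(E − V))/ℏ: k₁ = √(2·3.14·13.9) = 9.343, k₂ = √(2·3.14·1.9) = 3.454.
Matching ψ and ψ′ at x = 0 gives r = (k₁ − k₂)/(k₁ + k₂), so R = r² = 0.2117 and T = 1 − R = 0.7883.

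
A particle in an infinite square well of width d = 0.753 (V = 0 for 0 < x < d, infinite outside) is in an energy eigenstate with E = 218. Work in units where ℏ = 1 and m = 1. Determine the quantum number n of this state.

From E_n = n²π²ℏ²/(2md²) invert to n = √(2md²E)/(πℏ).
n = (0.753/π) × √(2 × 1 × 218) = 5.005 → n = 5.

n = 5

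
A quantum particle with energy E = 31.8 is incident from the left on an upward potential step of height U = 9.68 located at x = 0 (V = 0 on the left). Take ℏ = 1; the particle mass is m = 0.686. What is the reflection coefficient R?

R = 0.00819

The wavenumbers are k₁ = √(2mE)/ℏ = 6.605 on the left and k₂ = √(2m(E − U))/ℏ = 5.509 on the right.
Continuity of ψ and ψ′ at the step yields the reflection amplitude r = (k₁ − k₂)/(k₁ + k₂) = 0.09050; thus R = |r|² = 0.008190, T = 0.9918.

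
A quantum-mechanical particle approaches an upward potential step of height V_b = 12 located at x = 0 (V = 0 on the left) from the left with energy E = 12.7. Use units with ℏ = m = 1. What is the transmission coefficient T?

On each side the TISE gives plane waves with k = √(2m(E − V))/ℏ: k₁ = √(2·1·12.7) = 5.040, k₂ = √(2·1·0.7) = 1.183.
Continuity of ψ and ψ′ at the step yields the reflection amplitude r = (k₁ − k₂)/(k₁ + k₂) = 0.6197; thus R = |r|² = 0.3841, T = 0.6159.

T = 0.616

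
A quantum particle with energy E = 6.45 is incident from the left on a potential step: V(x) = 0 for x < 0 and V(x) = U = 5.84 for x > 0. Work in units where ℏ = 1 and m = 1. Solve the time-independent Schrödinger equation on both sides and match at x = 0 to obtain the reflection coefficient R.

The wavenumbers are k₁ = √(2mE)/ℏ = 3.592 on the left and k₂ = √(2m(E − U))/ℏ = 1.105 on the right.
Continuity of ψ and ψ′ at the step yields the reflection amplitude r = (k₁ − k₂)/(k₁ + k₂) = 0.5296; thus R = |r|² = 0.2805, T = 0.7195.

R = 0.280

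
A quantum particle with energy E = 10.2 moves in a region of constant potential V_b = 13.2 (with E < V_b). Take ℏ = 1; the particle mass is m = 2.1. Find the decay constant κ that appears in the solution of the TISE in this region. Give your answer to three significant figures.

Since E < V_b the TISE in this region is ψ'' = κ²ψ with κ = √(2m(V_b − E))/ℏ.
κ = √(2 × 2.1 × 3) = 3.550.

κ = 3.55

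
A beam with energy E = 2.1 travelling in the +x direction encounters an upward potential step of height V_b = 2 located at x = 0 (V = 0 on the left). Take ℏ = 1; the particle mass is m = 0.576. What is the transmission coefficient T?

T = 0.588

The wavenumbers are k₁ = √(2mE)/ℏ = 1.555 on the left and k₂ = √(2m(E − V_b))/ℏ = 0.3394 on the right.
Matching ψ and ψ′ at x = 0 gives r = (k₁ − k₂)/(k₁ + k₂), so R = r² = 0.4118 and T = 1 − R = 0.5882.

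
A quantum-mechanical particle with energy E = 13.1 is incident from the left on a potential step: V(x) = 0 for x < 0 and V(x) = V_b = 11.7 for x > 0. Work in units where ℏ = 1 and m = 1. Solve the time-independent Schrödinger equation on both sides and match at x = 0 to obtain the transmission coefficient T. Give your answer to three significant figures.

The wavenumbers are k₁ = √(2mE)/ℏ = 5.119 on the left and k₂ = √(2m(E − V_b))/ℏ = 1.673 on the right.
Matching ψ and ψ′ at x = 0 gives r = (k₁ − k₂)/(k₁ + k₂), so R = r² = 0.2573 and T = 1 − R = 0.7427.

T = 0.743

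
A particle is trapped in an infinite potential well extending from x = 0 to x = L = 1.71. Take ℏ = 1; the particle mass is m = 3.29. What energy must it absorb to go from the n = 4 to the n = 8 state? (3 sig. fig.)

ΔE = 24.6

E_n = n²π²ℏ²/(2mL²), so ΔE = (8² − 4²) π²ℏ²/(2mL²).
ΔE = 48 × π² / (2 × 3.29 × 1.71²) = 24.62.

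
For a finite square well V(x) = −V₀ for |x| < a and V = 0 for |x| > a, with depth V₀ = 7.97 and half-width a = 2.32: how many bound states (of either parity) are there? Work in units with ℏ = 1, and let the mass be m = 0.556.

N = 5

The dimensionless depth is z₀ = a√(2mV₀)/ℏ = 2.32 × √(8.863) = 6.907.
The even/odd transcendental equations gain one root per π/2 in z₀, giving N = 1 + ⌊2z₀/π⌋ = 1 + ⌊4.397⌋ = 5.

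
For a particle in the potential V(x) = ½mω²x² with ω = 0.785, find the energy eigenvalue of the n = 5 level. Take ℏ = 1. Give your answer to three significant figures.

Using E_n = (n + ½)ℏω: E_5 = 5.5 × 0.785 = 4.318.

E = 4.32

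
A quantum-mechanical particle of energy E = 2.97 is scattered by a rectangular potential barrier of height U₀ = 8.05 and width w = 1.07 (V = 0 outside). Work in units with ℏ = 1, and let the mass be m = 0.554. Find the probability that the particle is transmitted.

T = 0.0230

Since E < U₀ the interior solution is evanescent with decay constant κ = √(2m(U₀ − E))/ℏ = 2.372.
κw = 2.539, sinh(κw) = 6.291.
The exact tunnelling result is T⁻¹ = 1 + U₀² sinh²(κw) / [4E(U₀ − E)] = 43.50, so T = 0.0230.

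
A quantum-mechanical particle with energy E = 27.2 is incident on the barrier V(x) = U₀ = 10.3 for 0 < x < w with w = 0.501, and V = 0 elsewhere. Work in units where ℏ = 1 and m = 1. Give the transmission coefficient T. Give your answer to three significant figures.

Above the barrier the interior wavenumber is k₂ = √(2m(E − U₀))/ℏ = 5.814, giving phase k₂w = 2.913.
T = [1 + U₀² sin²(k₂w) / (4E(E − U₀))]⁻¹ = 1/1.003 = 0.997.

T = 0.997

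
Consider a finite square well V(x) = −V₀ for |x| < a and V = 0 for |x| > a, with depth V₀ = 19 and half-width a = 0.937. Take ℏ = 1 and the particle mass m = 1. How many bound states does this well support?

The dimensionless depth is z₀ = a√(2mV₀)/ℏ = 0.937 × √(38.00) = 5.776.
A new bound state (alternating even/odd) appears each time z₀ passes a multiple of π/2, so N = ⌊2z₀/π⌋ + 1 = ⌊3.677⌋ + 1 = 4.

N = 4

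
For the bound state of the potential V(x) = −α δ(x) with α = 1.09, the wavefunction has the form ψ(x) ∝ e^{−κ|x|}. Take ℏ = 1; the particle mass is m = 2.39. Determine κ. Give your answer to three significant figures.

κ = 2.61

Integrating the TISE across x = 0 gives the cusp condition ψ'(0⁺) − ψ'(0⁻) = −(2mα/ℏ²)ψ(0).
With ψ ∝ e^{−κ|x|} this yields −2κ = −2mα/ℏ², so κ = mα/ℏ² = 2.605.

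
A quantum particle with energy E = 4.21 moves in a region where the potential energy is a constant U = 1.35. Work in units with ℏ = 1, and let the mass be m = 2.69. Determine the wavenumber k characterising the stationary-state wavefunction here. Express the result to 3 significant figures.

k = 3.92

With E > U the solution is oscillatory, ψ ∝ e^{±ikx} with k = √(2m(E − U))/ℏ.
k = √(2 × 2.69 × 2.86) = 3.923.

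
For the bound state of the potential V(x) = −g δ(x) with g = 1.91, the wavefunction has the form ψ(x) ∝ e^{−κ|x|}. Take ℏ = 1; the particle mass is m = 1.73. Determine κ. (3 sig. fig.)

Integrate −(ℏ²/2m)ψ'' − gδ(x)ψ = Eψ from −ε to +ε: the ψ'' term gives ψ'(0⁺) − ψ'(0⁻) and the δ term gives −(2mg/ℏ²)ψ(0).
With ψ ∝ e^{−κ|x|} this yields −2κ = −2mg/ℏ², so κ = mg/ℏ² = 3.304.

κ = 3.30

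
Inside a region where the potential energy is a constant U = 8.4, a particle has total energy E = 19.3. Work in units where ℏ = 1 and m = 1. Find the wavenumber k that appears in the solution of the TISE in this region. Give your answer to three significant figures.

With E > U the solution is oscillatory, ψ ∝ e^{±ikx} with k = √(2m(E − U))/ℏ.
k = √(2 × 1 × 10.9) = 4.669.

k = 4.67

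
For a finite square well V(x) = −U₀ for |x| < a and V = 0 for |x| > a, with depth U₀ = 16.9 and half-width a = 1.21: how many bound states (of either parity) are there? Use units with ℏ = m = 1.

N = 5

Define the well-strength parameter z₀ = (a/ℏ)√(2mU₀) = 1.21 × √(2·1·16.9) = 7.035.
A new bound state (alternating even/odd) appears each time z₀ passes a multiple of π/2, so N = ⌊2z₀/π⌋ + 1 = ⌊4.478⌋ + 1 = 5.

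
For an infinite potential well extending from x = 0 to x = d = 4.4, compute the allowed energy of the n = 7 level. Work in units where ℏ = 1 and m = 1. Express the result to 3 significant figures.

Requiring ψ(0) = ψ(d) = 0 quantises k = nπ/d, hence E_n = ℏ²k²/2m = n²π²ℏ²/(2md²).
E_7 = 7² × π² / (2 × 1 × 4.4²) = 12.49.

E = 12.5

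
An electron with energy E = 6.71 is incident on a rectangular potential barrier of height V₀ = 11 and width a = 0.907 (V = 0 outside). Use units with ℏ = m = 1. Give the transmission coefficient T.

T = 0.0186

Since E < V₀ the interior solution is evanescent with decay constant κ = √(2m(V₀ − E))/ℏ = 2.929.
κa = 2.657, sinh(κa) = 7.090.
Matching ψ, ψ′ at both faces gives T = [1 + V₀² sinh²(κa) / (4E(V₀ − E))]⁻¹ = 1/53.82 = 0.0186.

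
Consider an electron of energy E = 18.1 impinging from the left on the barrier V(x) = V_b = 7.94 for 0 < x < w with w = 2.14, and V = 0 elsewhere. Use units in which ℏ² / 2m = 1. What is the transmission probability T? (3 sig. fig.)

T = 0.978

Above the barrier the interior wavenumber is k₂ = √(2m(E − V_b))/ℏ = 3.187, giving phase k₂w = 6.821.
Matching at both interfaces gives T⁻¹ = 1 + V_b² sin²(k₂w) / [4E(E − V_b)] = 1.023, hence T = 0.978.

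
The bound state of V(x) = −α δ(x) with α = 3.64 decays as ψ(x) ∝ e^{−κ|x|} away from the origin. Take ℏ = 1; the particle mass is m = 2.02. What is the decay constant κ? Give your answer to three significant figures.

κ = 7.35

Integrating the TISE across x = 0 gives the cusp condition ψ'(0⁺) − ψ'(0⁻) = −(2mα/ℏ²)ψ(0).
With ψ ∝ e^{−κ|x|} this yields −2κ = −2mα/ℏ², so κ = mα/ℏ² = 7.353.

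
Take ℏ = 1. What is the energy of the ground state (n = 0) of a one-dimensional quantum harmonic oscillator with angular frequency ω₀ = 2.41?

Using E_n = (n + ½)ℏω₀: E_0 = 0.5 × 2.41 = 1.205.

E = 1.21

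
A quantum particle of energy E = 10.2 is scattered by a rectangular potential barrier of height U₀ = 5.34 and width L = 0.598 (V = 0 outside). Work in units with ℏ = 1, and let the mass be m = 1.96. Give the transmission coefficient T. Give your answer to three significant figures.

E > U₀: inside the barrier k₂ = √(2m(E − U₀))/ℏ = 4.365, k₂L = 2.610.
T = [1 + U₀² sin²(k₂L) / (4E(E − U₀))]⁻¹ = 1/1.037 = 0.964.

T = 0.964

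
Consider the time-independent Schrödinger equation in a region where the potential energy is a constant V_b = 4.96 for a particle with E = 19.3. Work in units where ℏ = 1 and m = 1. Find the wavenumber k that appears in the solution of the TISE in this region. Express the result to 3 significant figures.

With E > V_b the solution is oscillatory, ψ ∝ e^{±ikx} with k = √(2m(E − V_b))/ℏ.
k = √(2 × 1 × 14.34) = 5.355.

k = 5.36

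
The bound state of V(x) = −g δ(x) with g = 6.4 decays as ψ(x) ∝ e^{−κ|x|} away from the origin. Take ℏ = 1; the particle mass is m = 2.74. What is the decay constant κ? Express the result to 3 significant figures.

Integrate −(ℏ²/2m)ψ'' − gδ(x)ψ = Eψ from −ε to +ε: the ψ'' term gives ψ'(0⁺) − ψ'(0⁻) and the δ term gives −(2mg/ℏ²)ψ(0).
With ψ ∝ e^{−κ|x|} this yields −2κ = −2mg/ℏ², so κ = mg/ℏ² = 17.54.

κ = 17.5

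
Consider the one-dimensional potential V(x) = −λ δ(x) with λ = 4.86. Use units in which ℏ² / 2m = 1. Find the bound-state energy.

For x ≠ 0 the bound state is ψ ∝ e^{−κ|x|}; integrating the TISE across the delta gives the cusp condition 2κ = 2mλ/ℏ², so κ = 2.430.
Then E = −ℏ²κ²/(2m) = −mλ²/(2ℏ²) = -5.905.

E = -5.90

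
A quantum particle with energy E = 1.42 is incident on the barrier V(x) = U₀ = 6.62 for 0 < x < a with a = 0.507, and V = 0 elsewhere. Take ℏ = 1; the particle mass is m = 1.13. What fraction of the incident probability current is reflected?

R = 0.918

Since E < U₀ the interior solution is evanescent with decay constant κ = √(2m(U₀ − E))/ℏ = 3.428.
κa = 1.738, sinh(κa) = 2.755.
The exact tunnelling result is T⁻¹ = 1 + U₀² sinh²(κa) / [4E(U₀ − E)] = 12.26, so T = 0.0815.
R = 1 − T = 0.918.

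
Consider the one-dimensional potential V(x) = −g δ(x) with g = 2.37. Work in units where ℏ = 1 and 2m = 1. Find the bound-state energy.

The bound state is ψ(x) = √κ e^{−κ|x|}. The derivative jump ψ'(0⁺) − ψ'(0⁻) = −(2mg/ℏ²)ψ(0) fixes κ = mg/ℏ² = 1.185.
Then E = −ℏ²κ²/(2m) = −mg²/(2ℏ²) = -1.404.

E = -1.40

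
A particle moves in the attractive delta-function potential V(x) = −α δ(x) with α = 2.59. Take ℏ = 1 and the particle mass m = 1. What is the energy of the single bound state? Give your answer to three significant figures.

For x ≠ 0 the bound state is ψ ∝ e^{−κ|x|}; integrating the TISE across the delta gives the cusp condition 2κ = 2mα/ℏ², so κ = 2.590.
Then E = −ℏ²κ²/(2m) = −mα²/(2ℏ²) = -3.354.

E = -3.35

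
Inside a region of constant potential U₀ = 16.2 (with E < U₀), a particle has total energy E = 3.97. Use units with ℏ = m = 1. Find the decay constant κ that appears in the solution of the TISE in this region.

κ = 4.95

Since E < U₀ the TISE in this region is ψ'' = κ²ψ with κ = √(2m(U₀ − E))/ℏ.
κ = √(2 × 1 × 12.23) = 4.946.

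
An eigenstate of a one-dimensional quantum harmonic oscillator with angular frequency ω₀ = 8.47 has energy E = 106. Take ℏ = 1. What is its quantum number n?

Invert E_n = (n + ½)ℏω₀: n = E/ℏω₀ − ½ = 12.015, so n = 12.

n = 12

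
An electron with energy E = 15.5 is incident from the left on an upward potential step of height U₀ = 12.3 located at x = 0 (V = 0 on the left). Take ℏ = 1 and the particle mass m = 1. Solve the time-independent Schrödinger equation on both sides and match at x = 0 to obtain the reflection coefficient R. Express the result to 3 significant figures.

R = 0.141

The wavenumbers are k₁ = √(2mE)/ℏ = 5.568 on the left and k₂ = √(2m(E − U₀))/ℏ = 2.530 on the right.
Continuity of ψ and ψ′ at the step yields the reflection amplitude r = (k₁ − k₂)/(k₁ + k₂) = 0.3752; thus R = |r|² = 0.1407, T = 0.8593.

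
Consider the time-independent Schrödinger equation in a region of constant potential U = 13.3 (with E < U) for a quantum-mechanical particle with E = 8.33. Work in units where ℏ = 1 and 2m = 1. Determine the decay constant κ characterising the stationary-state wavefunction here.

κ = 2.23

Since E < U the TISE in this region is ψ'' = κ²ψ with κ = √(2m(U − E))/ℏ.
κ = √(2 × 0.5 × 4.97) = 2.229.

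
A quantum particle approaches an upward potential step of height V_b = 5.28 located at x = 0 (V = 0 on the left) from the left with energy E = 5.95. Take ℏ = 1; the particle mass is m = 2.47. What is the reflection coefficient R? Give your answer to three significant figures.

R = 0.247

On each side the TISE gives plane waves with k = √(2m(E − V))/ℏ: k₁ = √(2·2.47·5.95) = 5.422, k₂ = √(2·2.47·0.67) = 1.819.
Continuity of ψ and ψ′ at the step yields the reflection amplitude r = (k₁ − k₂)/(k₁ + k₂) = 0.4975; thus R = |r|² = 0.2475, T = 0.7525.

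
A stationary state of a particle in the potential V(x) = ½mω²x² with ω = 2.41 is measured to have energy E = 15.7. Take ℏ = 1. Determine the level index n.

n = 6

Invert E_n = (n + ½)ℏω: n = E/ℏω − ½ = 6.015, so n = 6.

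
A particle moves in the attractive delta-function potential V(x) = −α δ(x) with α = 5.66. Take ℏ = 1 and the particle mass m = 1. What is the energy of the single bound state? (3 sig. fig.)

The bound state is ψ(x) = √κ e^{−κ|x|}. The derivative jump ψ'(0⁺) − ψ'(0⁻) = −(2mα/ℏ²)ψ(0) fixes κ = mα/ℏ² = 5.660.
Then E = −ℏ²κ²/(2m) = −mα²/(2ℏ²) = -16.02.

E = -16.0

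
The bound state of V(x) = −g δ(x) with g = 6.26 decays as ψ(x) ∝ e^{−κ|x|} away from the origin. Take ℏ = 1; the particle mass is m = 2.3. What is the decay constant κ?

Integrate −(ℏ²/2m)ψ'' − gδ(x)ψ = Eψ from −ε to +ε: the ψ'' term gives ψ'(0⁺) − ψ'(0⁻) and the δ term gives −(2mg/ℏ²)ψ(0).
With ψ ∝ e^{−κ|x|} this yields −2κ = −2mg/ℏ², so κ = mg/ℏ² = 14.40.

κ = 14.4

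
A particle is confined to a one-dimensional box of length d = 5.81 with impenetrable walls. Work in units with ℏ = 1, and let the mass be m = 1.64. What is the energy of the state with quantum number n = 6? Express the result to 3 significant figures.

E = 3.21

Requiring ψ(0) = ψ(d) = 0 quantises k = nπ/d, hence E_n = ℏ²k²/2m = n²π²ℏ²/(2md²).
E_6 = 6² × π² / (2 × 1.64 × 5.81²) = 3.209.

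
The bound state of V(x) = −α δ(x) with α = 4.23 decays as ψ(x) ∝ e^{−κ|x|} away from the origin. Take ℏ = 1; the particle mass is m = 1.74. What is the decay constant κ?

κ = 7.36

Integrate −(ℏ²/2m)ψ'' − αδ(x)ψ = Eψ from −ε to +ε: the ψ'' term gives ψ'(0⁺) − ψ'(0⁻) and the δ term gives −(2mα/ℏ²)ψ(0).
With ψ ∝ e^{−κ|x|} this yields −2κ = −2mα/ℏ², so κ = mα/ℏ² = 7.360.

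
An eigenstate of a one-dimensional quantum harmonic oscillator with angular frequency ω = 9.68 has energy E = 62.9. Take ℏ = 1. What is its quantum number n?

Invert E_n = (n + ½)ℏω: n = E/ℏω − ½ = 5.998, so n = 6.

n = 6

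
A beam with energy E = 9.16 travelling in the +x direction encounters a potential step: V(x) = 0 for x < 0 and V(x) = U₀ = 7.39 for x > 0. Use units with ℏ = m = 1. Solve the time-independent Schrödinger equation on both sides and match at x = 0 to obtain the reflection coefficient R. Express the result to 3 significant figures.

R = 0.152

The wavenumbers are k₁ = √(2mE)/ℏ = 4.280 on the left and k₂ = √(2m(E − U₀))/ℏ = 1.881 on the right.
Continuity of ψ and ψ′ at the step yields the reflection amplitude r = (k₁ − k₂)/(k₁ + k₂) = 0.3893; thus R = |r|² = 0.1515, T = 0.8485.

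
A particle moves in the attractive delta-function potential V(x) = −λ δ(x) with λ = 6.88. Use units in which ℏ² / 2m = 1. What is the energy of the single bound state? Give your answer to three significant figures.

E = -11.8

The bound state is ψ(x) = √κ e^{−κ|x|}. The derivative jump ψ'(0⁺) − ψ'(0⁻) = −(2mλ/ℏ²)ψ(0) fixes κ = mλ/ℏ² = 3.440.
Then E = −ℏ²κ²/(2m) = −mλ²/(2ℏ²) = -11.83.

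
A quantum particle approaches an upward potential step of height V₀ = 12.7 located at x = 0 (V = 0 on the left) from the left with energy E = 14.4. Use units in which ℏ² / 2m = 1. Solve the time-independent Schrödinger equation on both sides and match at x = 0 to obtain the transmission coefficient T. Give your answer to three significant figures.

The wavenumbers are k₁ = √(2mE)/ℏ = 3.795 on the left and k₂ = √(2m(E − V₀))/ℏ = 1.304 on the right.
Continuity of ψ and ψ′ at the step yields the reflection amplitude r = (k₁ − k₂)/(k₁ + k₂) = 0.4885; thus R = |r|² = 0.2387, T = 0.7613.

T = 0.761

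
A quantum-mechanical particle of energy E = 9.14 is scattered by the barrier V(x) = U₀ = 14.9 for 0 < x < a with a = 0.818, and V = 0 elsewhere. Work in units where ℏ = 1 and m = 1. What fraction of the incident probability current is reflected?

R = 0.985

Since E < U₀ the interior solution is evanescent with decay constant κ = √(2m(U₀ − E))/ℏ = 3.394.
κa = 2.776, sinh(κa) = 7.999.
The exact tunnelling result is T⁻¹ = 1 + U₀² sinh²(κa) / [4E(U₀ − E)] = 68.46, so T = 0.0146.
R = 1 − T = 0.985.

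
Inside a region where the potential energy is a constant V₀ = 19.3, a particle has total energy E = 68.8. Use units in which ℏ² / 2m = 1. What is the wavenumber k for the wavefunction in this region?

k = 7.04

With E > V₀ the solution is oscillatory, ψ ∝ e^{±ikx} with k = √(2m(E − V₀))/ℏ.
k = √(2 × 0.5 × 49.5) = 7.036.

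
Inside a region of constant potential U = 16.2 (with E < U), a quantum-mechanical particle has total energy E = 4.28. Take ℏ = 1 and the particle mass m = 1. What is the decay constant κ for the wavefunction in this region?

Since E < U the TISE in this region is ψ'' = κ²ψ with κ = √(2m(U − E))/ℏ.
κ = √(2 × 1 × 11.92) = 4.883.

κ = 4.88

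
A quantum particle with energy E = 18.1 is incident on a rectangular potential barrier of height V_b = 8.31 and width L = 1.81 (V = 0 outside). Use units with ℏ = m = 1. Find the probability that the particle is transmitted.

T = 0.913

E > V_b: inside the barrier k₂ = √(2m(E − V_b))/ℏ = 4.425, k₂L = 8.009.
Matching at both interfaces gives T⁻¹ = 1 + V_b² sin²(k₂L) / [4E(E − V_b)] = 1.095, hence T = 0.913.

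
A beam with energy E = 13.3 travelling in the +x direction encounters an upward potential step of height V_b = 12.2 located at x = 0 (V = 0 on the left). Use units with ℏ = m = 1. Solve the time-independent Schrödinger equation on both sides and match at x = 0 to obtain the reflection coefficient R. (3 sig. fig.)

R = 0.306

On each side the TISE gives plane waves with k = √(2m(E − V))/ℏ: k₁ = √(2·1·13.3) = 5.158, k₂ = √(2·1·1.1) = 1.483.
Matching ψ and ψ′ at x = 0 gives r = (k₁ − k₂)/(k₁ + k₂), so R = r² = 0.3061 and T = 1 − R = 0.6939.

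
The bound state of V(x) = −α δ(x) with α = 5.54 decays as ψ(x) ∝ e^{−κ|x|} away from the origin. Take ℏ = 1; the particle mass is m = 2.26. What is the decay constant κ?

Integrate −(ℏ²/2m)ψ'' − αδ(x)ψ = Eψ from −ε to +ε: the ψ'' term gives ψ'(0⁺) − ψ'(0⁻) and the δ term gives −(2mα/ℏ²)ψ(0).
With ψ ∝ e^{−κ|x|} this yields −2κ = −2mα/ℏ², so κ = mα/ℏ² = 12.52.

κ = 12.5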